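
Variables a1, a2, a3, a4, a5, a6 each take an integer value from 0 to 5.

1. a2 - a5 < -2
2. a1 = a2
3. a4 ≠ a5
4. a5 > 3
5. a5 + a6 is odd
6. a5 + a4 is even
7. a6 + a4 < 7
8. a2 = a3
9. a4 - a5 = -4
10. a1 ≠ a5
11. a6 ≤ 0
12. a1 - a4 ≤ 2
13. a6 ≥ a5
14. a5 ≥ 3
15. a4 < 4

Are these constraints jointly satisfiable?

From constraints 13 and 14: a6 ≥ a5 and a5 ≥ 3, so a6 ≥ 3. From constraint 11: a6 ≤ 0. But 0 < 3, so no value of a6 works.

Unsatisfiable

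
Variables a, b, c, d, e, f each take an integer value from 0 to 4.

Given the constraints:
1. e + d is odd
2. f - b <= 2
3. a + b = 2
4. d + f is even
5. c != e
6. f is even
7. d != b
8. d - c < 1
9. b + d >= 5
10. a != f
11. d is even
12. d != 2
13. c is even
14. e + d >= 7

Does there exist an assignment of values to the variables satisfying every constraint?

Satisfiable

The assignment a = 1, b = 1, c = 4, d = 4, e = 3, f = 0 works:
  constraint 2 holds since f - b = -1.
  constraint 3 holds since a + b = 2.
The rest check out directly.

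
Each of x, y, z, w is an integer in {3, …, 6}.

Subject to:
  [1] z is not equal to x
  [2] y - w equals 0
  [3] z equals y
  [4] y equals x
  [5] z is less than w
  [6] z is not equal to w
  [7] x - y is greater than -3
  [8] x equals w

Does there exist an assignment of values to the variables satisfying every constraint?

Unsatisfiable

From constraints 3, 4, and 8, z = y = x = w, so z = w. But constraint 6 says z ≠ w. Contradiction.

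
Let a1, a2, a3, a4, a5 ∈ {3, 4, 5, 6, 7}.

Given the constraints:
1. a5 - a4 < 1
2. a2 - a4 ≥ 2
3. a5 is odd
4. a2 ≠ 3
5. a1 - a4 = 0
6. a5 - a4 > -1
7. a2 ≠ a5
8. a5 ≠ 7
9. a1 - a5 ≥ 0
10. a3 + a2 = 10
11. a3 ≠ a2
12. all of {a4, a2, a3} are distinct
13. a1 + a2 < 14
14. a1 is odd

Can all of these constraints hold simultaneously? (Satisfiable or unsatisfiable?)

Satisfiable

The assignment a1 = 5, a2 = 7, a3 = 3, a4 = 5, a5 = 5 works:
  constraint 1 holds since a5 - a4 = 0.
  constraint 2 holds since a2 - a4 = 2.
The rest check out directly.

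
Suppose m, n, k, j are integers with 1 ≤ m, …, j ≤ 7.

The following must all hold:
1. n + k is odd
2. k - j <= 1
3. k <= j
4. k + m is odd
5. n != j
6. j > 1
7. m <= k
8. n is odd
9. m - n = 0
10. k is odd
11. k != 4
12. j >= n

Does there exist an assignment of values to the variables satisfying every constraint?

Constraint 8 makes n odd and constraint 10 makes k odd, so n + k must be even. Constraint 1 says n + k is odd — contradiction.

Unsatisfiable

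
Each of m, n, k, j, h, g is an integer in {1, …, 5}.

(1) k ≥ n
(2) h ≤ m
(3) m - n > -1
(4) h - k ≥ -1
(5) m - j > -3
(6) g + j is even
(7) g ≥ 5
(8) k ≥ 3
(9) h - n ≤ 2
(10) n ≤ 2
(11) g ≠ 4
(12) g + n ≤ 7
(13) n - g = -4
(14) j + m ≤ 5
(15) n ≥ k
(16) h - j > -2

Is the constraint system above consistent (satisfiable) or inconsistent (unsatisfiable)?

From constraint 7: g ≥ 5. From constraints 8 and 15: n ≥ k ≥ 3. Hence g + n ≥ 8. But constraint 12 requires g + n ≤ 7, and 7 < 8. Contradiction.

Unsatisfiable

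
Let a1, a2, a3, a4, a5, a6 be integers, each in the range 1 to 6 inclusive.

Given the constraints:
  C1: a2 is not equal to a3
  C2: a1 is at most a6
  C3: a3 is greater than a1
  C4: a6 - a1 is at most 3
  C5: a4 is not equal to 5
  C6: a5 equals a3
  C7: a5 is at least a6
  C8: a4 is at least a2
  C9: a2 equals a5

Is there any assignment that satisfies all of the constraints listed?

Unsatisfiable

From constraints 6 and 9, a2 = a5 = a3, so a2 = a3. But constraint 1 says a2 ≠ a3. Contradiction.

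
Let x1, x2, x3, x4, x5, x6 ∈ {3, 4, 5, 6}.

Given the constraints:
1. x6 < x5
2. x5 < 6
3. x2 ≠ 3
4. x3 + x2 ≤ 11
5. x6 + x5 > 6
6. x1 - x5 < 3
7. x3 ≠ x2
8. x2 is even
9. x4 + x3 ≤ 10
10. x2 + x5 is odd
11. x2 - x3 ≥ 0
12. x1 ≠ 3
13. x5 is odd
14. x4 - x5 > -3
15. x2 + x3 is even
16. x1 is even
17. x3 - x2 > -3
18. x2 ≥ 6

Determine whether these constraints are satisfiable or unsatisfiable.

Satisfiable

Try x1 = 6, x2 = 6, x3 = 4, x4 = 4, x5 = 5, x6 = 3.
Check constraint 4: x3 + x2 = 10; constraint 5: x6 + x5 = 8; constraint 6: x1 - x5 = 1. The remaining constraints are straightforward to verify.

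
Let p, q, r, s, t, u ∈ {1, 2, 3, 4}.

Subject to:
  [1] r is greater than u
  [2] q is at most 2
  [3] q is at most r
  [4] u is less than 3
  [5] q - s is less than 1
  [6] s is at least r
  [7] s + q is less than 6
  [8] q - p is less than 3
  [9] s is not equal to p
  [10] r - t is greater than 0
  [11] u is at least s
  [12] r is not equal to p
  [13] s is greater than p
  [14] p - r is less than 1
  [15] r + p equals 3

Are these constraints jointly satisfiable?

Constraints 1, 6, and 11 give r ≤ s, s ≤ u, u < r. Chaining: r ≤ s ≤ u < r, which forces r < r — impossible.

Unsatisfiable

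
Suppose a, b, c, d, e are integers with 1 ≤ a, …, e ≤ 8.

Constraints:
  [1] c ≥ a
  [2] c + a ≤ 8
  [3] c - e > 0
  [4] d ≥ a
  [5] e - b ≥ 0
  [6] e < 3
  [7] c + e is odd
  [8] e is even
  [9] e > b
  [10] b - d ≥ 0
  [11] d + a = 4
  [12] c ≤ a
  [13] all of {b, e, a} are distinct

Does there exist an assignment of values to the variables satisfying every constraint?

Constraints 3, 4, 5, 10, and 12 give b ≤ e, e < c, c ≤ a, a ≤ d, d ≤ b. Chaining: b ≤ e < c ≤ a ≤ d ≤ b, which forces b < b — impossible.

Unsatisfiable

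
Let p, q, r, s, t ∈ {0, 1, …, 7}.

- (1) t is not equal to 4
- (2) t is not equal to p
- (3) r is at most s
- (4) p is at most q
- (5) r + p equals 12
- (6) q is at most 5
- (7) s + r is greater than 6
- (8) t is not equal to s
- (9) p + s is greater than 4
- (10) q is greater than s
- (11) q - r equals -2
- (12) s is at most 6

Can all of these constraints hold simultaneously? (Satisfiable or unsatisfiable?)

From constraints 3 and 12: r ≤ s ≤ 6. From constraints 4 and 6: p ≤ q ≤ 5. Hence r + p ≤ 11. But constraint 5 requires r + p = 12, and 12 > 11. Contradiction.

Unsatisfiable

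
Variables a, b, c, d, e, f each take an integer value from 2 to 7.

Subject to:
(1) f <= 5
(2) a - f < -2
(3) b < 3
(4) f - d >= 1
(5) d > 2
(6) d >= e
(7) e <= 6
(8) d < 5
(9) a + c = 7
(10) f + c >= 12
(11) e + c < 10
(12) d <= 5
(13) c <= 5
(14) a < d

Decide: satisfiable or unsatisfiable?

Unsatisfiable

From constraint 1: f ≤ 5. From constraint 13: c ≤ 5. Hence f + c ≤ 10. But constraint 10 requires f + c ≥ 12, and 12 > 10. Contradiction.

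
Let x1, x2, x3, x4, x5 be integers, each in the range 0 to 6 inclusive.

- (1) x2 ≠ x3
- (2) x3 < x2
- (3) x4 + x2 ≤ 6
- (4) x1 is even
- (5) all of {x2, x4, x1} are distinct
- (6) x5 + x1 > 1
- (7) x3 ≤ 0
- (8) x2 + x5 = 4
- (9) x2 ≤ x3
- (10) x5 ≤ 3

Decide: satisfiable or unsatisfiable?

From constraints 7 and 9: x2 ≤ x3 ≤ 0. From constraint 10: x5 ≤ 3. Hence x2 + x5 ≤ 3. But constraint 8 requires x2 + x5 = 4, and 4 > 3. Contradiction.

Unsatisfiable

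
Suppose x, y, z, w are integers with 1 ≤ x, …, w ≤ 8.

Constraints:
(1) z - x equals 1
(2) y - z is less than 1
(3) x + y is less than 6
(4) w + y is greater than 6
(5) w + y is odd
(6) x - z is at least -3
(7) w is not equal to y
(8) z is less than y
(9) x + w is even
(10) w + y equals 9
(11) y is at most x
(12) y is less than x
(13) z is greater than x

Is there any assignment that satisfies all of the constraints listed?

Unsatisfiable

Constraints 8, 12, and 13 give y < x, x < z, z < y. Chaining: y < x < z < y, which forces y < y — impossible.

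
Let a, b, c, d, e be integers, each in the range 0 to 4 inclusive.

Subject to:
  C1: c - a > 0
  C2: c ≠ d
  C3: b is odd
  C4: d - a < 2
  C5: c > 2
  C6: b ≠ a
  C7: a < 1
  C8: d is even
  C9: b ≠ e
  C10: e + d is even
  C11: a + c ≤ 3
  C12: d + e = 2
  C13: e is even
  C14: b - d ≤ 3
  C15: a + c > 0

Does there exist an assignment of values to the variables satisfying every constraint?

Satisfiable

Setting (a, b, c, d, e) = (0, 3, 3, 0, 2) satisfies everything: constraint 1: c - a = 3; constraint 4: d - a = 0; constraint 11: a + c = 3, and the others follow.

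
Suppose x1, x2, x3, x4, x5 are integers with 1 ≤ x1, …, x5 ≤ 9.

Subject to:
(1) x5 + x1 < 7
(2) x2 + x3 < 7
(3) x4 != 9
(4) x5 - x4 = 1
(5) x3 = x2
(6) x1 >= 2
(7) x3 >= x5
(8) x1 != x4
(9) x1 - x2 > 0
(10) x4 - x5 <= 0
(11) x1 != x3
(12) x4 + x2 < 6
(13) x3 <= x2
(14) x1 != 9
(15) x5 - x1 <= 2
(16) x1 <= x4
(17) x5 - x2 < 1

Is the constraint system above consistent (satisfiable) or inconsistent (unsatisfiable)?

Unsatisfiable

Constraints 7, 9, 10, 13, and 16 give x4 ≤ x5, x5 ≤ x3, x3 ≤ x2, x2 < x1, x1 ≤ x4. Chaining: x4 ≤ x5 ≤ x3 ≤ x2 < x1 ≤ x4, which forces x4 < x4 — impossible.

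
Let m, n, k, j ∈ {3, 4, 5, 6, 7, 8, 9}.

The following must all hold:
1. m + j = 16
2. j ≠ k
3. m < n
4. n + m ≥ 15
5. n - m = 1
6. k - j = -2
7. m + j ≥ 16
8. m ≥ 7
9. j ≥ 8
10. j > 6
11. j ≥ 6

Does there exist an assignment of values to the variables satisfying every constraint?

Setting (m, n, k, j) = (7, 8, 7, 9) satisfies everything: constraint 1: m + j = 16; constraint 4: n + m = 15; constraint 5: n - m = 1, and the others follow.

Satisfiable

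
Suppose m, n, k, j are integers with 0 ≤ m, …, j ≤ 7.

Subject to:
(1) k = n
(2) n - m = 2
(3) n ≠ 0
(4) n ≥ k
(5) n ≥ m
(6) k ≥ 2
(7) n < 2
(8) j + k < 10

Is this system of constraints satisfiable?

Unsatisfiable

From constraints 4 and 6: n ≥ k and k ≥ 2, so n ≥ 2. From constraint 7: n ≤ 1. But 1 < 2, so no value of n works.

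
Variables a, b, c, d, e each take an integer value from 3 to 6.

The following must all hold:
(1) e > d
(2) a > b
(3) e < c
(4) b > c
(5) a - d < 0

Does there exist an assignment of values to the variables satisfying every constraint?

Constraints 1, 2, 3, 4, and 5 give b < a, a < d, d < e, e < c, c < b. Chaining: b < a < d < e < c < b, which forces b < b — impossible.

Unsatisfiable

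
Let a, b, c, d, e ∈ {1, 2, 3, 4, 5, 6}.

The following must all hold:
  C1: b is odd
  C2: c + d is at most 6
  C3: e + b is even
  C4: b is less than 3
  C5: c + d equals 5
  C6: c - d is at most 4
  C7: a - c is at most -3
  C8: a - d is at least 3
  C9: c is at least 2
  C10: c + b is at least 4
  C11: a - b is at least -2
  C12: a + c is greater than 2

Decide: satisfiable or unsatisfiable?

Unsatisfiable

Constraints 6, 7, and 8 give a − d ≥ 3, d − c ≥ -4, c − a ≥ 3.
Adding all 3 inequalities: the left sides telescope to 0, and the right sides sum to 3 + (-4) + 3 = 2. So 0 ≥ 2, which is false.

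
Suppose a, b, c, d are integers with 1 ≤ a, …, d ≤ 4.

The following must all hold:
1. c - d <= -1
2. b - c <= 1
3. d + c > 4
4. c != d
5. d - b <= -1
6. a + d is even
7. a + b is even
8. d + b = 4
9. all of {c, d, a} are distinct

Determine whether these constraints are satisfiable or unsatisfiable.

Unsatisfiable

Constraints 1, 2, and 5 give c − b ≥ -1, b − d ≥ 1, d − c ≥ 1.
Adding all 3 inequalities: the left sides telescope to 0, and the right sides sum to (-1) + 1 + 1 = 1. So 0 ≥ 1, which is false.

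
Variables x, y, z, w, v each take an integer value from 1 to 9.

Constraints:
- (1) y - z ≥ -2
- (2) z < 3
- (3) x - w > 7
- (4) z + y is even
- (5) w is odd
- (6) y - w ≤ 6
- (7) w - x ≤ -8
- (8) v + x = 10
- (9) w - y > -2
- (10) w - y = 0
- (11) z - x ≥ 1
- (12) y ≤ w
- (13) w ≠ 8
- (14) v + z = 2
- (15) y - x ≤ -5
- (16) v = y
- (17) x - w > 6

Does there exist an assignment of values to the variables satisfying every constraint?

Constraints 1, 6, 7, and 11 give w − y ≥ -6, y − z ≥ -2, z − x ≥ 1, x − w ≥ 8.
Adding all 4 inequalities: the left sides telescope to 0, and the right sides sum to (-6) + (-2) + 1 + 8 = 1. So 0 ≥ 1, which is false.

Unsatisfiable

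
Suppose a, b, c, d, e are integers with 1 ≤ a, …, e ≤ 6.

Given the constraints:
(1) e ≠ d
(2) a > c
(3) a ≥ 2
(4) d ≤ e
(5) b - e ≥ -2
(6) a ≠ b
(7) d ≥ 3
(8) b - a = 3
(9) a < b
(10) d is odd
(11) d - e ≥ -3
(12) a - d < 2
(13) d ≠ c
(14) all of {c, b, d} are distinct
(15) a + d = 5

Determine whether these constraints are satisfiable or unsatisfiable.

Take a = 2, b = 5, c = 1, d = 3, e = 6. Then constraint 5: b - e = -1; constraint 8: b - a = 3, and every other listed constraint is also met.

Satisfiable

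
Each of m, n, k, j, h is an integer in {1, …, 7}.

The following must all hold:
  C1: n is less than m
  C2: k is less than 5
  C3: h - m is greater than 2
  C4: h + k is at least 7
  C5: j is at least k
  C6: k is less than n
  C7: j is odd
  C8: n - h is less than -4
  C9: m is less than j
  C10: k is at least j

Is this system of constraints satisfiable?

Constraints 1, 6, 9, and 10 give j ≤ k, k < n, n < m, m < j. Chaining: j ≤ k < n < m < j, which forces j < j — impossible.

Unsatisfiable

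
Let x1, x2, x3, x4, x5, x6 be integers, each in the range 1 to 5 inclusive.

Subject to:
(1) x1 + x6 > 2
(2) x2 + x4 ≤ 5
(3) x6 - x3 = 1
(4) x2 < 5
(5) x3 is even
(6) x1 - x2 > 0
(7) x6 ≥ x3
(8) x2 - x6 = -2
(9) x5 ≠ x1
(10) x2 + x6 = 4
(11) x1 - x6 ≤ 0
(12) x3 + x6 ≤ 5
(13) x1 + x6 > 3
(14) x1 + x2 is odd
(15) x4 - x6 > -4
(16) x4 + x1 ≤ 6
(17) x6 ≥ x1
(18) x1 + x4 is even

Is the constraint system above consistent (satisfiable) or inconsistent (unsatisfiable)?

One satisfying assignment is x1 = 2, x2 = 1, x3 = 2, x4 = 2, x5 = 1, x6 = 3.
For the less obvious constraints — constraint 1: x1 + x6 = 5; constraint 2: x2 + x4 = 3 — and the others hold by inspection.

Satisfiable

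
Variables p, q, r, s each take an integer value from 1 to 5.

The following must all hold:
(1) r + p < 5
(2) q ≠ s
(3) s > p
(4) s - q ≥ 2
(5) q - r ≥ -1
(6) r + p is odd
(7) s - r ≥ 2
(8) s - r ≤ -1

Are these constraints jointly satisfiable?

Unsatisfiable

Constraints 4, 5, and 8 give r − s ≥ 1, s − q ≥ 2, q − r ≥ -1.
Adding all 3 inequalities: the left sides telescope to 0, and the right sides sum to 1 + 2 + (-1) = 2. So 0 ≥ 2, which is false.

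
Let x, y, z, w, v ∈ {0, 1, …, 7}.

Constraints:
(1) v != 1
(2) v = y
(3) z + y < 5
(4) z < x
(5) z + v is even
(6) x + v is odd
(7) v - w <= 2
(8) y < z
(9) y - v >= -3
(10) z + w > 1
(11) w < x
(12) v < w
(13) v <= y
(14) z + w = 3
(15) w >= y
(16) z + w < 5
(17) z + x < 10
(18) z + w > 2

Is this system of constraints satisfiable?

Take x = 5, y = 0, z = 2, w = 1, v = 0. Then constraint 3: z + y = 2; constraint 7: v - w = -1, and every other listed constraint is also met.

Satisfiable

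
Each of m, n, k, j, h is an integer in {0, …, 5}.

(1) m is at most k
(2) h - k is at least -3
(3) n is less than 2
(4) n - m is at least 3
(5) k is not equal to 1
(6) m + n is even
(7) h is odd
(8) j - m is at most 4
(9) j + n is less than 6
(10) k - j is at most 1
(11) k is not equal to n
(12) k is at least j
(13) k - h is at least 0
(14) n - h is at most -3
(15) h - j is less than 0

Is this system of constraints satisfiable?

Constraints 4, 8, 10, 13, and 14 give j − k ≥ -1, k − h ≥ 0, h − n ≥ 3, n − m ≥ 3, m − j ≥ -4.
Adding all 5 inequalities: the left sides telescope to 0, and the right sides sum to (-1) + 0 + 3 + 3 + (-4) = 1. So 0 ≥ 1, which is false.

Unsatisfiable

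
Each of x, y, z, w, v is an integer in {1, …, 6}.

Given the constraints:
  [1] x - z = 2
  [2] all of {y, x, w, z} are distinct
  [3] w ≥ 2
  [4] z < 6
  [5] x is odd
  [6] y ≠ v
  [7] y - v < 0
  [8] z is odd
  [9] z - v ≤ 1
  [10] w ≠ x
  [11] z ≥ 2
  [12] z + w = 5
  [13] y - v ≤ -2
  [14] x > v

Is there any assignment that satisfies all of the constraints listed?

Satisfiable

The assignment x = 5, y = 1, z = 3, w = 2, v = 3 works:
  constraint 1 holds since x - z = 2.
  constraint 7 holds since y - v = -2.
  constraint 9 holds since z - v = 0.
The rest check out directly.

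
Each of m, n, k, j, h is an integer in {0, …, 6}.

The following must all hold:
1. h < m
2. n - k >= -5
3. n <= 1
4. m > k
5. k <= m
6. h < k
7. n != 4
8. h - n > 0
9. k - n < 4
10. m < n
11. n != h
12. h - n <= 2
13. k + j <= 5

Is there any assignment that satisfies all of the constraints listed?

Unsatisfiable

Constraints 4, 6, 8, and 10 give n < h, h < k, k < m, m < n. Chaining: n < h < k < m < n, which forces n < n — impossible.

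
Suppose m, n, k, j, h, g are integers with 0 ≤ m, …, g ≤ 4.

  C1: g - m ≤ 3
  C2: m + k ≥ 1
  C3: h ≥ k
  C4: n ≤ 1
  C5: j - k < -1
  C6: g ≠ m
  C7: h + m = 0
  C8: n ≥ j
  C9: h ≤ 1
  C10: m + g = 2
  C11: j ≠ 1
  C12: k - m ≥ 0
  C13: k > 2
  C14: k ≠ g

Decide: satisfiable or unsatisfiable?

Unsatisfiable

From constraint 13: k ≥ 3. From constraints 3 and 9: k ≤ h and h ≤ 1, so k ≤ 1. But 1 < 3, so no value of k works.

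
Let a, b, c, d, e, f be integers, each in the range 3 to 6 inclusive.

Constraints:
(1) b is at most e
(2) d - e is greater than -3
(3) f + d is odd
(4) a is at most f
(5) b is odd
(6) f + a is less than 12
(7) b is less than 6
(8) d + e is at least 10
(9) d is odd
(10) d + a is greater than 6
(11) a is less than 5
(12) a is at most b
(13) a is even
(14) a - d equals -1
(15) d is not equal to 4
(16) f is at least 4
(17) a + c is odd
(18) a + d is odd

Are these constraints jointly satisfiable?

Satisfiable

Setting (a, b, c, d, e, f) = (4, 5, 3, 5, 5, 6) satisfies everything: constraint 2: d - e = 0; constraint 6: f + a = 10, and the others follow.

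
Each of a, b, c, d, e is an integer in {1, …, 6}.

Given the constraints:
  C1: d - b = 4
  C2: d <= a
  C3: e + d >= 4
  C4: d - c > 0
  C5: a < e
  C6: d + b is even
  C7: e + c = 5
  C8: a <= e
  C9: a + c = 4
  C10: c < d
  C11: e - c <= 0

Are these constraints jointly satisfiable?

Unsatisfiable

Constraints 2, 4, 5, and 11 give e ≤ c, c < d, d ≤ a, a < e. Chaining: e ≤ c < d ≤ a < e, which forces e < e — impossible.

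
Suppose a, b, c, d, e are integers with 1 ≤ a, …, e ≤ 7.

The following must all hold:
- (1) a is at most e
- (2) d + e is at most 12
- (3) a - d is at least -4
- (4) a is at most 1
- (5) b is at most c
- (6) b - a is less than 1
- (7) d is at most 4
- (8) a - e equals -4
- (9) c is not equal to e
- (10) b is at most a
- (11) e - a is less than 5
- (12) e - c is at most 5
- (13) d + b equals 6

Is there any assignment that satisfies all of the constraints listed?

Unsatisfiable

From constraint 7: d ≤ 4. From constraints 4 and 10: b ≤ a ≤ 1. Hence d + b ≤ 5. But constraint 13 requires d + b = 6, and 6 > 5. Contradiction.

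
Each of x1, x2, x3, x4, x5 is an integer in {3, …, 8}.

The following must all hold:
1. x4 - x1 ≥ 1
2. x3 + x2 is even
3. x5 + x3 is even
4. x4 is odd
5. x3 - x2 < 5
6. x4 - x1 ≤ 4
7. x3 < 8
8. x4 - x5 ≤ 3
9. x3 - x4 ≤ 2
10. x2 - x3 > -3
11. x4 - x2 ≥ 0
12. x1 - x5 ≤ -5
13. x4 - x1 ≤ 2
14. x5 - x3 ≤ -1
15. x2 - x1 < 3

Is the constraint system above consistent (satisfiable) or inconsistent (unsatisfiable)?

Unsatisfiable

Constraints 9, 12, 13, and 14 give x1 − x4 ≥ -2, x4 − x3 ≥ -2, x3 − x5 ≥ 1, x5 − x1 ≥ 5.
Adding all 4 inequalities: the left sides telescope to 0, and the right sides sum to (-2) + (-2) + 1 + 5 = 2. So 0 ≥ 2, which is false.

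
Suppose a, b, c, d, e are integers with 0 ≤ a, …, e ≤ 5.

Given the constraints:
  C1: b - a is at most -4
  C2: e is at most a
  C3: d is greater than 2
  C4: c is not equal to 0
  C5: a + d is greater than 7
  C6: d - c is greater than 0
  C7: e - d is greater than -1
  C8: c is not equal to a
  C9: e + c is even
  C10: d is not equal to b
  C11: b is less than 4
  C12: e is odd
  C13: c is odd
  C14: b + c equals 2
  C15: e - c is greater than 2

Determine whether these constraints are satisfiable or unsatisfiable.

Try a = 5, b = 1, c = 1, d = 3, e = 5.
Check constraint 1: b - a = -4; constraint 5: a + d = 8; constraint 6: d - c = 2. The remaining constraints are straightforward to verify.

Satisfiable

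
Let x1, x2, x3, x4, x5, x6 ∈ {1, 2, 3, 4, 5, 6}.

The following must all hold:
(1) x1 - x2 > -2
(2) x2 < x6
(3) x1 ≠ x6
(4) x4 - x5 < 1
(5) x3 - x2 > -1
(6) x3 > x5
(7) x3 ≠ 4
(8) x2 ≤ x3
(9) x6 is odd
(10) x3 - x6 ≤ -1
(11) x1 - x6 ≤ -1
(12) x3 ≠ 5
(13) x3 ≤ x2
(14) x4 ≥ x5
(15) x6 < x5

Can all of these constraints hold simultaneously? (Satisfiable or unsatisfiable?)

Constraints 2, 6, 13, and 15 give x6 < x5, x5 < x3, x3 ≤ x2, x2 < x6. Chaining: x6 < x5 < x3 ≤ x2 < x6, which forces x6 < x6 — impossible.

Unsatisfiable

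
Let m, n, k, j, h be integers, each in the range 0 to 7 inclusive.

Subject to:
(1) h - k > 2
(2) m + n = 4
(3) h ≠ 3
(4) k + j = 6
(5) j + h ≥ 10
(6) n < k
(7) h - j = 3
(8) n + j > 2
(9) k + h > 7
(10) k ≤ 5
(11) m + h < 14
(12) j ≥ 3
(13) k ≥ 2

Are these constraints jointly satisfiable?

Setting (m, n, k, j, h) = (4, 0, 2, 4, 7) satisfies everything: constraint 1: h - k = 5; constraint 2: m + n = 4, and the others follow.

Satisfiable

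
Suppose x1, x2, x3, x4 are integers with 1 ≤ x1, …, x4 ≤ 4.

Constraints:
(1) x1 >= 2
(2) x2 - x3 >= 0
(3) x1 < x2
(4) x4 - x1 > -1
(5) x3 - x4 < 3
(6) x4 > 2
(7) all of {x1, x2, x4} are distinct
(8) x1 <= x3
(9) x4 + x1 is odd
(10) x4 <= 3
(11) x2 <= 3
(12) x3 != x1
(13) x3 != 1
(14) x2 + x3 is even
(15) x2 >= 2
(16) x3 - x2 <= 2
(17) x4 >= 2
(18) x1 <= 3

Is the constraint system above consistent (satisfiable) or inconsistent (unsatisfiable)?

Constraints 1, 10, 11, 15, 17, and 18 confine each of x1, x2, x4 to the 2 values {2, 3}.
Constraint 7 requires all 3 of them to be distinct, but only 2 values are available — impossible by the pigeonhole principle.

Unsatisfiable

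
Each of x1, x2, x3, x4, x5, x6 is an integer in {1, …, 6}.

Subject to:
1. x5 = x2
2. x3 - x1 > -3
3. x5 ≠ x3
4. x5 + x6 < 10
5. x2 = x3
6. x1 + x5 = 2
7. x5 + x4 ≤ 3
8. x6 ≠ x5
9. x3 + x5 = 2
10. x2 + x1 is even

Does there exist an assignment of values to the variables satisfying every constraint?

Unsatisfiable

From constraints 1 and 5, x5 = x2 = x3, so x5 = x3. But constraint 3 says x5 ≠ x3. Contradiction.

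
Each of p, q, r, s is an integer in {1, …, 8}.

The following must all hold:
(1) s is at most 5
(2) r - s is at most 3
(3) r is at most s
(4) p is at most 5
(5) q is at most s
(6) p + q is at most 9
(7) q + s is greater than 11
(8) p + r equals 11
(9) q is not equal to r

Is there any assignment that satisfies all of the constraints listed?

Unsatisfiable

From constraint 4: p ≤ 5. From constraints 1 and 3: r ≤ s ≤ 5. Hence p + r ≤ 10. But constraint 8 requires p + r = 11, and 11 > 10. Contradiction.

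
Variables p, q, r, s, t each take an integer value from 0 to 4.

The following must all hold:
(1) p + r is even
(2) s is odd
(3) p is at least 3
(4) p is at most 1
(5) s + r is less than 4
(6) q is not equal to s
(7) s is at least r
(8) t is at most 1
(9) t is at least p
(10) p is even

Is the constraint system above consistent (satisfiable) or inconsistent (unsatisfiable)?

Unsatisfiable

From constraints 3 and 9: t ≥ p and p ≥ 3, so t ≥ 3. From constraint 8: t ≤ 1. But 1 < 3, so no value of t works.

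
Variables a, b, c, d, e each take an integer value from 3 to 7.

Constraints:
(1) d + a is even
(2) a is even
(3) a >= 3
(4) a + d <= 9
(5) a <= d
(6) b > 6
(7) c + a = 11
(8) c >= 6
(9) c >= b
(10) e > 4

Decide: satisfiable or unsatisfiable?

Take a = 4, b = 7, c = 7, d = 4, e = 6. Then constraint 4: a + d = 8; constraint 7: c + a = 11, and every other listed constraint is also met.

Satisfiable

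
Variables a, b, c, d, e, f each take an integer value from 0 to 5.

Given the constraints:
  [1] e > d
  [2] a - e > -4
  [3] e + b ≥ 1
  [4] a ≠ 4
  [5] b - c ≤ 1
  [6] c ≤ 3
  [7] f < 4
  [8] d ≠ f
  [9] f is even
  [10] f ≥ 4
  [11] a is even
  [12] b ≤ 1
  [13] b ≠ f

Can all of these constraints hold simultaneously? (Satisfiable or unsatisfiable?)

Unsatisfiable

From constraint 10: f ≥ 4. From constraint 7: f ≤ 3. But 3 < 4, so no value of f works.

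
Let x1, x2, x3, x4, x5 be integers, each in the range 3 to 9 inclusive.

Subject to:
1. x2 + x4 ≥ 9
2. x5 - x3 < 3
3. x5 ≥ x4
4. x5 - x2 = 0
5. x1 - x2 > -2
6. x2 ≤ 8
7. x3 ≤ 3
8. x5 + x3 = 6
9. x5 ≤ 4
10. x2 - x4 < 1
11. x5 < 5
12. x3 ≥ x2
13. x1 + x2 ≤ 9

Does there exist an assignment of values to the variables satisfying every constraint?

Unsatisfiable

From constraints 7 and 12: x2 ≤ x3 ≤ 3. From constraints 3 and 9: x4 ≤ x5 ≤ 4. Hence x2 + x4 ≤ 7. But constraint 1 requires x2 + x4 ≥ 9, and 9 > 7. Contradiction.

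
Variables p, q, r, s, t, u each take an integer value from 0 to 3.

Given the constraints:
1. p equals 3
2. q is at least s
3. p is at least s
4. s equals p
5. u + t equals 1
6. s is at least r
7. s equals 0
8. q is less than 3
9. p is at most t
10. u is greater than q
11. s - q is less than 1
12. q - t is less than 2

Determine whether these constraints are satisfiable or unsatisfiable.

Unsatisfiable

Constraint 7 fixes s = 0 and constraint 1 fixes p = 3, but constraint 4 requires s = p. Since 0 ≠ 3, contradiction.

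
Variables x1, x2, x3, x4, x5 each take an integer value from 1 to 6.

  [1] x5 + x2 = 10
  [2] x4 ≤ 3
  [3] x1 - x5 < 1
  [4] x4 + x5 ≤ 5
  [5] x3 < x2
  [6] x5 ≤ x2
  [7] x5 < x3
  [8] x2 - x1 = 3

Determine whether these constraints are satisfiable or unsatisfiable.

Take x1 = 3, x2 = 6, x3 = 5, x4 = 1, x5 = 4. Then constraint 1: x5 + x2 = 10; constraint 3: x1 - x5 = -1; constraint 4: x4 + x5 = 5, and every other listed constraint is also met.

Satisfiable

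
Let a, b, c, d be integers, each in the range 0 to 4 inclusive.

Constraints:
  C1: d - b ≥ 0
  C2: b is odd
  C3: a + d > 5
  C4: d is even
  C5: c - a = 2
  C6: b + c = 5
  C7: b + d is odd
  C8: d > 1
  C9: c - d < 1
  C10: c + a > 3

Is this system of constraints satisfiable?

Satisfiable

Try a = 2, b = 1, c = 4, d = 4.
Check constraint 1: d - b = 3; constraint 3: a + d = 6. The remaining constraints are straightforward to verify.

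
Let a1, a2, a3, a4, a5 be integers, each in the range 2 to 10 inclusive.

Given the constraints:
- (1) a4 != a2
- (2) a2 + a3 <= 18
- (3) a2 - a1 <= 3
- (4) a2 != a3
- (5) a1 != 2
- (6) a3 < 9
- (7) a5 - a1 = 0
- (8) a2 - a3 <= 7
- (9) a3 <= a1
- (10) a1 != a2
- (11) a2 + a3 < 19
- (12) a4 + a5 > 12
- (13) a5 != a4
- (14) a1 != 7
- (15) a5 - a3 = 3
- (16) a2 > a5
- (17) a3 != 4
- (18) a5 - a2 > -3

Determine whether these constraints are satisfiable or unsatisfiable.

Satisfiable

Try a1 = 9, a2 = 10, a3 = 6, a4 = 6, a5 = 9.
Check constraint 2: a2 + a3 = 16; constraint 3: a2 - a1 = 1. The remaining constraints are straightforward to verify.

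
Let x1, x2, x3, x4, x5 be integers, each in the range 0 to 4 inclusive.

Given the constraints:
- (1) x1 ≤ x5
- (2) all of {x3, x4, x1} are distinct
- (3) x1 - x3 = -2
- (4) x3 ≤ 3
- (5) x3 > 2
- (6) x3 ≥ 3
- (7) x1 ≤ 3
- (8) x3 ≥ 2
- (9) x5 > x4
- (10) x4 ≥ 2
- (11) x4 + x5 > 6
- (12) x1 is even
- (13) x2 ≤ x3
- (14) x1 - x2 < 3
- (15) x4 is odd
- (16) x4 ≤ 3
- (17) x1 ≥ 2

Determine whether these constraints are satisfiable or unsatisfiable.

Constraints 4, 7, 8, 10, 16, and 17 confine each of x3, x4, x1 to the 2 values {2, 3}.
Constraint 2 requires all 3 of them to be distinct, but only 2 values are available — impossible by the pigeonhole principle.

Unsatisfiable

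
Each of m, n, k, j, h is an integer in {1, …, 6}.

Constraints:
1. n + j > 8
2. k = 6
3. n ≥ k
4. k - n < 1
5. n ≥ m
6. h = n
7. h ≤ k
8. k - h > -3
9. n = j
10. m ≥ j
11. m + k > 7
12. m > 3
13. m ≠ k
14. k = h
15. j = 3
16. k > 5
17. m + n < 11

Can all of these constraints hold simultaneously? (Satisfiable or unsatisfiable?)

Constraint 2 fixes k = 6 and constraint 15 fixes j = 3. Constraints 6, 9, and 14 give k = h = n = j, so k = j. But 6 ≠ 3 — contradiction.

Unsatisfiable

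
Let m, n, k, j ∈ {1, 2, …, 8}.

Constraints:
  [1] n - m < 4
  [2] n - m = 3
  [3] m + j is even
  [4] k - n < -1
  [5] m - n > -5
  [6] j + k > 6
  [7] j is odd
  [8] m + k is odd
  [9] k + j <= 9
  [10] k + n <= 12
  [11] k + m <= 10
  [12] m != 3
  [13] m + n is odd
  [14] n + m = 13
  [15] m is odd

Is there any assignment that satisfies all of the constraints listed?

Try m = 5, n = 8, k = 4, j = 5.
Check constraint 1: n - m = 3; constraint 2: n - m = 3. The remaining constraints are straightforward to verify.

Satisfiable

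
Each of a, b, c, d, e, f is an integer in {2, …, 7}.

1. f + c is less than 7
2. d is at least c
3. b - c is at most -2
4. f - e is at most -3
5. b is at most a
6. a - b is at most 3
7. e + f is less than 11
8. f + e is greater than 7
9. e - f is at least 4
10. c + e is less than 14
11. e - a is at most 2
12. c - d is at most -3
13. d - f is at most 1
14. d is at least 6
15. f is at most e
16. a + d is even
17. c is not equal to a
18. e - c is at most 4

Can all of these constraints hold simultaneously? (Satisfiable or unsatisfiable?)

Unsatisfiable

Constraints 3, 4, 6, 11, 12, and 13 give c − b ≥ 2, b − a ≥ -3, a − e ≥ -2, e − f ≥ 3, f − d ≥ -1, d − c ≥ 3.
Adding all 6 inequalities: the left sides telescope to 0, and the right sides sum to 2 + (-3) + (-2) + 3 + (-1) + 3 = 2. So 0 ≥ 2, which is false.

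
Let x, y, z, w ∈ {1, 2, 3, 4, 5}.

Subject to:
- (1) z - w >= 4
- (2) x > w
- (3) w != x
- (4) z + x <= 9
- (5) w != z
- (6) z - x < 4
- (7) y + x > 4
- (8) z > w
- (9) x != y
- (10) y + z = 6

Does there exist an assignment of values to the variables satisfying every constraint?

Setting (x, y, z, w) = (4, 1, 5, 1) satisfies everything: constraint 1: z - w = 4; constraint 4: z + x = 9; constraint 6: z - x = 1, and the others follow.

Satisfiable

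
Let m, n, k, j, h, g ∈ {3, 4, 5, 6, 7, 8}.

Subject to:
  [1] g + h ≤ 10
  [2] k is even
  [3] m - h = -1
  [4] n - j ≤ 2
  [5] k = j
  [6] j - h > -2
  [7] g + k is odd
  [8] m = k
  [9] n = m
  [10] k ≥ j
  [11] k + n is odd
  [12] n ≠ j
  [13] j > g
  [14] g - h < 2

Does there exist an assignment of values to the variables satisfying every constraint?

From constraints 5, 8, and 9, n = m = k = j, so n = j. But constraint 12 says n ≠ j. Contradiction.

Unsatisfiable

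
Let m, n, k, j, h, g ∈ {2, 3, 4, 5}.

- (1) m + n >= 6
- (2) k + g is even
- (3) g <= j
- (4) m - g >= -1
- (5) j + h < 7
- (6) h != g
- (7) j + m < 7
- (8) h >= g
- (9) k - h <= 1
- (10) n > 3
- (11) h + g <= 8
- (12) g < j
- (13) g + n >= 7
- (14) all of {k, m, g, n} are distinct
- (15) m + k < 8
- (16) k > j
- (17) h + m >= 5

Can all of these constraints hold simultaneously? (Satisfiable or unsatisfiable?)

The assignment m = 3, n = 5, k = 4, j = 3, h = 3, g = 2 works:
  constraint 1 holds since m + n = 8.
  constraint 4 holds since m - g = 1.
The rest check out directly.

Satisfiable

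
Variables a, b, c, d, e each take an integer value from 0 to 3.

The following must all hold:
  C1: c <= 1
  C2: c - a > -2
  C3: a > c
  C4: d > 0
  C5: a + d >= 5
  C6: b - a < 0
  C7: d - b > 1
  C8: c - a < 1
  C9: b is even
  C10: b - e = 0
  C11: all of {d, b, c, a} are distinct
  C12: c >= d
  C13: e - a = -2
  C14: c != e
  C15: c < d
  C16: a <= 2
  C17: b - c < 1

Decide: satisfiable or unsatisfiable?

Unsatisfiable

From constraint 16: a ≤ 2. From constraints 1 and 12: d ≤ c ≤ 1. Hence a + d ≤ 3. But constraint 5 requires a + d ≥ 5, and 5 > 3. Contradiction.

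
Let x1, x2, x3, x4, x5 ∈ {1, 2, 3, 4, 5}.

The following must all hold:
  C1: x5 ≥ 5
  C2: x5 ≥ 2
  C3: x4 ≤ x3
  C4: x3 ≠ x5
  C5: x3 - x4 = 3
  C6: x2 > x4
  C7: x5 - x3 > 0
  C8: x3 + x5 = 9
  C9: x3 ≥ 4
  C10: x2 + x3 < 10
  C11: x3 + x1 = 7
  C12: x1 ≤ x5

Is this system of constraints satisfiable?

Satisfiable

The assignment x1 = 3, x2 = 4, x3 = 4, x4 = 1, x5 = 5 works:
  constraint 5 holds since x3 - x4 = 3.
  constraint 7 holds since x5 - x3 = 1.
The rest check out directly.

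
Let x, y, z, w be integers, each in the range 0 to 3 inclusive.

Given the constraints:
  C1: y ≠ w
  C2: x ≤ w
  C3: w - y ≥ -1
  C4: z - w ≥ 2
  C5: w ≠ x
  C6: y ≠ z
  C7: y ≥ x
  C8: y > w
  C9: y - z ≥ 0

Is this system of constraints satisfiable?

Constraints 3, 4, and 9 give w − y ≥ -1, y − z ≥ 0, z − w ≥ 2.
Adding all 3 inequalities: the left sides telescope to 0, and the right sides sum to (-1) + 0 + 2 = 1. So 0 ≥ 1, which is false.

Unsatisfiable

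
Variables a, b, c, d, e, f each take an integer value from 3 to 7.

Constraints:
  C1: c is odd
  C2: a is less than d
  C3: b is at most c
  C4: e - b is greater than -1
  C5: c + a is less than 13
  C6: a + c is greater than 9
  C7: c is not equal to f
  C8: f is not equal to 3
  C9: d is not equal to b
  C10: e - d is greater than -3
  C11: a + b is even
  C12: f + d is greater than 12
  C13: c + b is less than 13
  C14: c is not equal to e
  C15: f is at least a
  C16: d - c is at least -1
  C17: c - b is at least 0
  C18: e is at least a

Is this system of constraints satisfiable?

Take a = 3, b = 5, c = 7, d = 7, e = 5, f = 6. Then constraint 4: e - b = 0; constraint 5: c + a = 10; constraint 6: a + c = 10, and every other listed constraint is also met.

Satisfiable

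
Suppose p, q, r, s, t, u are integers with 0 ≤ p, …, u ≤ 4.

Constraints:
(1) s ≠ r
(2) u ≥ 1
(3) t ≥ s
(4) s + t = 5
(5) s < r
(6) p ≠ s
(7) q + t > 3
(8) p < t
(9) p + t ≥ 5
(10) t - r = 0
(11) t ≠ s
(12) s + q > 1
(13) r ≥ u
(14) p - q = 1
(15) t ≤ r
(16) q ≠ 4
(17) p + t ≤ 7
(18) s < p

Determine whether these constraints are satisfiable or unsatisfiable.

Satisfiable

The assignment p = 2, q = 1, r = 4, s = 1, t = 4, u = 3 works:
  constraint 4 holds since s + t = 5.
  constraint 7 holds since q + t = 5.
The rest check out directly.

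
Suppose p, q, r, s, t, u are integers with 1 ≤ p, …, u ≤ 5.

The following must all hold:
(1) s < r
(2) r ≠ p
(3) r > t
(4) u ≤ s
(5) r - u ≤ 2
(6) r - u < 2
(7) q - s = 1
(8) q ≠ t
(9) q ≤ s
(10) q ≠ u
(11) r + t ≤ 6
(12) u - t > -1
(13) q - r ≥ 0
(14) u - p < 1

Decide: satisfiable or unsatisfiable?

Unsatisfiable

Constraints 1, 9, and 13 give q ≤ s, s < r, r ≤ q. Chaining: q ≤ s < r ≤ q, which forces q < q — impossible.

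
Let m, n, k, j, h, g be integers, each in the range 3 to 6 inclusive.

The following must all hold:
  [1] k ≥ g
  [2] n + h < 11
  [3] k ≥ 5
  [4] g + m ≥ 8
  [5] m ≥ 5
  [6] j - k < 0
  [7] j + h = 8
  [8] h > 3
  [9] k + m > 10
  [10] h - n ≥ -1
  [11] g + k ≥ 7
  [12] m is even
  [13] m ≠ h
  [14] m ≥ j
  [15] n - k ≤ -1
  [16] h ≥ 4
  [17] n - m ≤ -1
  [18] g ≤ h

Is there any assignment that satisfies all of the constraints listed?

Take m = 6, n = 4, k = 6, j = 4, h = 4, g = 4. Then constraint 2: n + h = 8; constraint 4: g + m = 10; constraint 6: j - k = -2, and every other listed constraint is also met.

Satisfiable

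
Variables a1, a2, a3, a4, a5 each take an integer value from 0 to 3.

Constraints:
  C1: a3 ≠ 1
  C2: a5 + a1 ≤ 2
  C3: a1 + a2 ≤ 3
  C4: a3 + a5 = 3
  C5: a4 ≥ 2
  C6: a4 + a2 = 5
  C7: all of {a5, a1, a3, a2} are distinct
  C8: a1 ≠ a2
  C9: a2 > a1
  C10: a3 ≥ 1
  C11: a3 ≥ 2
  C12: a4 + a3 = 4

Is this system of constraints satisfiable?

Satisfiable

One satisfying assignment is a1 = 0, a2 = 3, a3 = 2, a4 = 2, a5 = 1.
For the less obvious constraints — constraint 2: a5 + a1 = 1; constraint 3: a1 + a2 = 3; constraint 4: a3 + a5 = 3 — and the others hold by inspection.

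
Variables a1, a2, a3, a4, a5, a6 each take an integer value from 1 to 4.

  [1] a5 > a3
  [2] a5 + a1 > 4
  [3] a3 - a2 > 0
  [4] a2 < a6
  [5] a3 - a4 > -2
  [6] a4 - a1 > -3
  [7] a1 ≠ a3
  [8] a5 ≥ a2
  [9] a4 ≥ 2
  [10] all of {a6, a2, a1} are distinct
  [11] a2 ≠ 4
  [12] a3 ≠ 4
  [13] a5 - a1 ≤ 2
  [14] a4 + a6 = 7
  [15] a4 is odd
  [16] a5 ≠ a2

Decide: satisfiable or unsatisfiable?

Satisfiable

The assignment a1 = 3, a2 = 1, a3 = 2, a4 = 3, a5 = 4, a6 = 4 works:
  constraint 2 holds since a5 + a1 = 7.
  constraint 3 holds since a3 - a2 = 1.
  constraint 5 holds since a3 - a4 = -1.
The rest check out directly.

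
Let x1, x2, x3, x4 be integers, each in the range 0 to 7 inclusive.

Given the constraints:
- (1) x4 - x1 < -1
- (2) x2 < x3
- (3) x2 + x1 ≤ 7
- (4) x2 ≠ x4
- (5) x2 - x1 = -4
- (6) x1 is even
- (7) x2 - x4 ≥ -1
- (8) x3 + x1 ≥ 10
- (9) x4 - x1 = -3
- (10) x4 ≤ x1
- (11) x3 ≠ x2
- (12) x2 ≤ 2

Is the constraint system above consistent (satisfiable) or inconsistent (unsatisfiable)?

Satisfiable

Setting (x1, x2, x3, x4) = (4, 0, 6, 1) satisfies everything: constraint 1: x4 - x1 = -3; constraint 3: x2 + x1 = 4, and the others follow.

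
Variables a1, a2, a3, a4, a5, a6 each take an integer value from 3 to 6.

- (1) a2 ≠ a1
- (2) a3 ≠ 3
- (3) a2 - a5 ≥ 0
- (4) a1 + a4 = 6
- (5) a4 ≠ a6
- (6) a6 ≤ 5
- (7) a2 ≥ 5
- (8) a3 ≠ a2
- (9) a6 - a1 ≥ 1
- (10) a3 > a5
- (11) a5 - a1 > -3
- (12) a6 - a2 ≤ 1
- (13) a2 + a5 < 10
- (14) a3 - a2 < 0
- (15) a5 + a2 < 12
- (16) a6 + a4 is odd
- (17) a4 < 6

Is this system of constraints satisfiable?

Setting (a1, a2, a3, a4, a5, a6) = (3, 6, 4, 3, 3, 4) satisfies everything: constraint 3: a2 - a5 = 3; constraint 4: a1 + a4 = 6, and the others follow.

Satisfiable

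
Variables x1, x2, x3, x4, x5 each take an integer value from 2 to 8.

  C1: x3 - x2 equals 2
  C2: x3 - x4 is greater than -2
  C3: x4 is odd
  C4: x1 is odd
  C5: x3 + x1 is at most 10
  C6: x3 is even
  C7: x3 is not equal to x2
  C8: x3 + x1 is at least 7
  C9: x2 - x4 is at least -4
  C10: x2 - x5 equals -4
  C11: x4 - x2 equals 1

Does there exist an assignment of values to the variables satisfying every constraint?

Satisfiable

Take x1 = 3, x2 = 4, x3 = 6, x4 = 5, x5 = 8. Then constraint 1: x3 - x2 = 2; constraint 2: x3 - x4 = 1; constraint 5: x3 + x1 = 9, and every other listed constraint is also met.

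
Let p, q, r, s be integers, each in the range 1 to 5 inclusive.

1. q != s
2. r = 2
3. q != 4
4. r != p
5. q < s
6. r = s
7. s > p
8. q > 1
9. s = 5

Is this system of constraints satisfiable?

Constraint 2 fixes r = 2 and constraint 9 fixes s = 5, but constraint 6 requires r = s. Since 2 ≠ 5, contradiction.

Unsatisfiable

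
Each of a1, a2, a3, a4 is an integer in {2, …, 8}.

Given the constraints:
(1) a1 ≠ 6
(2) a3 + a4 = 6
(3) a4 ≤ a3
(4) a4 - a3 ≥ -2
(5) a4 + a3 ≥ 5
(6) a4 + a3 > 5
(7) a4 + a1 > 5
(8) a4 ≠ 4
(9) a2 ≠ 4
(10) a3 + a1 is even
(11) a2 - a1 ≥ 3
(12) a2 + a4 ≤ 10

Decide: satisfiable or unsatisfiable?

Take a1 = 3, a2 = 6, a3 = 3, a4 = 3. Then constraint 2: a3 + a4 = 6; constraint 4: a4 - a3 = 0, and every other listed constraint is also met.

Satisfiable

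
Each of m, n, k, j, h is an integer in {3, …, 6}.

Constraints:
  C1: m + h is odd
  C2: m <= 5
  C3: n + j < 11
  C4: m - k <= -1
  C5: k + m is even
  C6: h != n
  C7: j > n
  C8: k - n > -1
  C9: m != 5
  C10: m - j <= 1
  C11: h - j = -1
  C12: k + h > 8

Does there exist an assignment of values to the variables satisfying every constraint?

Satisfiable

One satisfying assignment is m = 3, n = 3, k = 5, j = 5, h = 4.
For the less obvious constraints — constraint 3: n + j = 8; constraint 4: m - k = -2; constraint 8: k - n = 2 — and the others hold by inspection.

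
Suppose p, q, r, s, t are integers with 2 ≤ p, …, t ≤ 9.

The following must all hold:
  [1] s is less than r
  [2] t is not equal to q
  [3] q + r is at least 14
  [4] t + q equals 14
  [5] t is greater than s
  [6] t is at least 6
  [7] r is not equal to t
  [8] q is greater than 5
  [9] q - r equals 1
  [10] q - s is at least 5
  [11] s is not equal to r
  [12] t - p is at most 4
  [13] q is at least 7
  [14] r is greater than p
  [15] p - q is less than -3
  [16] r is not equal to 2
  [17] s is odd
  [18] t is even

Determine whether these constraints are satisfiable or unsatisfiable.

One satisfying assignment is p = 4, q = 8, r = 7, s = 3, t = 6.
For the less obvious constraints — constraint 3: q + r = 15; constraint 4: t + q = 14; constraint 9: q - r = 1 — and the others hold by inspection.

Satisfiable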